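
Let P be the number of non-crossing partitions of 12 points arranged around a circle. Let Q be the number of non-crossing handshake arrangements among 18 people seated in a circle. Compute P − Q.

Non-crossing partitions of an n-element set are counted by C_n; here n = 12. So P = C_12 = 208012.
With 18 = 2·9 people, non-crossing handshake pairings are non-crossing perfect matchings on a circle, counted by C_9. So Q = C_9 = 4862.
P − Q = 208012 − 4862 = 203150.

203150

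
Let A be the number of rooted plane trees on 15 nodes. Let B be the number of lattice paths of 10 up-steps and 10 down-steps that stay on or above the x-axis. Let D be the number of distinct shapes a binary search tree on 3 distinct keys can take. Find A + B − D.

Rooted ordered (plane) trees on m nodes have m−1 edges and are counted by C_{m−1}; m = 15 gives C_14. So A = C_14 = 2674440.
Paths of 10 up- and 10 down-steps that never dip below the axis are Dyck paths; their count is C_10. So B = C_10 = 16796.
Binary trees (left/right distinguished) on n nodes are counted by C_n; here n = 3. So D = C_3 = 5.
A + B − D = 2674440 + 16796 − 5 = 2691231.

2691231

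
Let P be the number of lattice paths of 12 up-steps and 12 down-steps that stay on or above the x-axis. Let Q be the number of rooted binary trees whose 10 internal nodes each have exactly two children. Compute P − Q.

Paths of 12 up- and 12 down-steps that never dip below the axis are Dyck paths; their count is C_12. So P = C_12 = 208012.
Full binary trees with n internal nodes are counted by C_n; here n = 10. So Q = C_10 = 16796.
P − Q = 208012 − 16796 = 191216.

191216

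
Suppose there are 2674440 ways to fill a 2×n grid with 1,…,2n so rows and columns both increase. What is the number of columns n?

14

Standard Young tableaux of shape 2×n are counted by C_n. Since C_14 = 2674440, the index is 14.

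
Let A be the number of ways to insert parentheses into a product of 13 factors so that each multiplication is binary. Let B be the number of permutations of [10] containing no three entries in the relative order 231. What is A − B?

Ways to associate a product of 13 factors correspond to binary trees on 13 leaves, so the count is C_12. So A = C_12 = 208012.
For any fixed pattern of length 3, the pattern-avoiding permutations of [10] number C_10. So B = C_10 = 16796.
A − B = 208012 − 16796 = 191216.

191216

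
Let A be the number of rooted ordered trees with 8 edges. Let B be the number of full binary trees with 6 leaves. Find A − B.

A rooted plane tree with 8 edges has 9 nodes, and the count is C_8. So A = C_8 = 1430.
A full binary tree with L leaves has L−1 internal nodes and is counted by C_{L−1}; L = 6 gives C_5. So B = C_5 = 42.
A − B = 1430 − 42 = 1388.

1388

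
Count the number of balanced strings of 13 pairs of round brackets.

Balanced strings of n pairs of brackets are counted by C_n; here n = 13.
C_13 = C_12 · 2(2·12+1)/(12+2) = 208012 · 50/14 = 742900.

742900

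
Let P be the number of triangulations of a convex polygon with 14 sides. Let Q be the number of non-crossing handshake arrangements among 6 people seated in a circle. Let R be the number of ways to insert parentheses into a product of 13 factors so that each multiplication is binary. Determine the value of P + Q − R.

5

A convex 14-gon is triangulated into 12 triangles, and the number of such triangulations is the Catalan number C_{14−2} = C_12. So P = C_12 = 208012.
With 6 = 2·3 people, non-crossing handshake pairings are non-crossing perfect matchings on a circle, counted by C_3. So Q = C_3 = 5.
Ways to associate a product of 13 factors correspond to binary trees on 13 leaves, so the count is C_12. So R = C_12 = 208012.
P + Q − R = 208012 + 5 − 208012 = 5.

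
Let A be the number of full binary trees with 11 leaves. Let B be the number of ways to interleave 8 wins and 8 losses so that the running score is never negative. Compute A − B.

15366

Full binary trees with 11 leaves have 11−1 = 10 internal nodes, so there are C_10 of them. So A = C_10 = 16796.
Reading a vote for the leader as '(' and for the other as ')' turns such a sequence into a balanced string of 8 pairs, so the count is C_8. So B = C_8 = 1430.
A − B = 16796 − 1430 = 15366.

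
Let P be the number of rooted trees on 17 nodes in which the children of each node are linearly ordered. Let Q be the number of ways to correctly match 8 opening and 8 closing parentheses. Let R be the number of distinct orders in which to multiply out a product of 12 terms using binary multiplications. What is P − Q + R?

A rooted plane tree on 17 nodes has 16 edges, and such trees are counted by C_16. So P = C_16 = 35357670.
Balanced strings of n pairs of brackets are counted by C_n; here n = 8. So Q = C_8 = 1430.
Parenthesizations of m factors correspond to full binary trees with m leaves, counted by C_{m−1}; m = 12 gives C_11. So R = C_11 = 58786.
P − Q + R = 35357670 − 1430 + 58786 = 35415026.

35415026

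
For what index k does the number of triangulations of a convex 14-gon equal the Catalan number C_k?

12

A convex 14-gon is triangulated into 12 triangles, and the number of such triangulations is the Catalan number C_{14−2} = C_12.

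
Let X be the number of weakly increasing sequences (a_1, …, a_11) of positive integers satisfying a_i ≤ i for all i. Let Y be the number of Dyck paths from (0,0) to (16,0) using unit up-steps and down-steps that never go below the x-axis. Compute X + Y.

Weakly increasing sequences with a_i ≤ i biject with Dyck paths of semilength 11, so there are C_11. So X = C_11 = 58786.
Dyck paths of semilength n (length 2n) are counted by C_n; here n = 8. So Y = C_8 = 1430.
X + Y = 58786 + 1430 = 60216.

60216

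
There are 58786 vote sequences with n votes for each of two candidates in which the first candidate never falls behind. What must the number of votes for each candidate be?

11

Such ballot sequences with n votes each are counted by C_n, and C_11 = 58786.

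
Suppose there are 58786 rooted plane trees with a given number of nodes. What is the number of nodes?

12

Rooted ordered trees on m nodes are counted by C_{m−1}. Since C_11 = 58786, the index is 11.
So the index is 11, and the number of nodes is 11 + 1 = 12.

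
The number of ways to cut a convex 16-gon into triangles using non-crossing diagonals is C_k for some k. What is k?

A convex 16-gon is triangulated into 14 triangles, and the number of such triangulations is the Catalan number C_{16−2} = C_14.

14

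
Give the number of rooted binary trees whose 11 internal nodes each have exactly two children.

58786

The number of full binary trees on 11 internal nodes is the Catalan number C_11.
C_11 = 58786.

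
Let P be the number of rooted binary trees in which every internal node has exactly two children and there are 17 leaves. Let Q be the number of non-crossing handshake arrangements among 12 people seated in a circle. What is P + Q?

A full binary tree with L leaves has L−1 internal nodes and is counted by C_{L−1}; L = 17 gives C_16. So P = C_16 = 35357670.
With 12 = 2·6 people, non-crossing handshake pairings are non-crossing perfect matchings on a circle, counted by C_6. So Q = C_6 = 132.
P + Q = 35357670 + 132 = 35357802.

35357802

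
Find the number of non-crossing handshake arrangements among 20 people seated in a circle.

16796

With 20 = 2·10 people, non-crossing handshake pairings are non-crossing perfect matchings on a circle, counted by C_10.
C_10 = C(20,10)/11 = 184756/11 = 16796.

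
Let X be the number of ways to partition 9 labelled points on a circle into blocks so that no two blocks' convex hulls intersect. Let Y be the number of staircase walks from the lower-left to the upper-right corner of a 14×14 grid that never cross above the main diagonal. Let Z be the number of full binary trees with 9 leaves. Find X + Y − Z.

The non-crossing partitions of [9] form a lattice of size C_9. So X = C_9 = 4862.
Monotone paths in an n×n grid that stay weakly below the diagonal are counted by C_n; here n = 14. So Y = C_14 = 2674440.
Full binary trees with 9 leaves have 9−1 = 8 internal nodes, so there are C_8 of them. So Z = C_8 = 1430.
X + Y − Z = 4862 + 2674440 − 1430 = 2677872.

2677872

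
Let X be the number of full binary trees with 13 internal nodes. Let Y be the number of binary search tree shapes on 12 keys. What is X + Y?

Full binary trees with n internal nodes are counted by C_n; here n = 13. So X = C_13 = 742900.
There are C_n binary search tree shapes on n keys; with n = 12 that is C_12. So Y = C_12 = 208012.
X + Y = 742900 + 208012 = 950912.

950912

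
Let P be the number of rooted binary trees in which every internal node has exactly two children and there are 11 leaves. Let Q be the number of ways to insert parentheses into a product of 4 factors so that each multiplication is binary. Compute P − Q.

16791

A full binary tree with L leaves has L−1 internal nodes and is counted by C_{L−1}; L = 11 gives C_10. So P = C_10 = 16796.
Bracketing 4 factors into binary products is counted by C_{4−1} = C_3. So Q = C_3 = 5.
P − Q = 16796 − 5 = 16791.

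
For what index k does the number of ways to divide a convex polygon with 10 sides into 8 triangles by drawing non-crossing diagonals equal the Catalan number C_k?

Triangulations of a convex m-gon are counted by C_{m−2}; with m = 10 this is C_8.

8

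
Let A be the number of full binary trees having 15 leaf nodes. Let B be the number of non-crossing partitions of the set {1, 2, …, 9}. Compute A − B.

2669578

A full binary tree with L leaves has L−1 internal nodes and is counted by C_{L−1}; L = 15 gives C_14. So A = C_14 = 2674440.
The non-crossing partitions of [9] form a lattice of size C_9. So B = C_9 = 4862.
A − B = 2674440 − 4862 = 2669578.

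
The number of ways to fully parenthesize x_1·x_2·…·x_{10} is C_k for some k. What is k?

Bracketing 10 factors into binary products is counted by C_{10−1} = C_9.

9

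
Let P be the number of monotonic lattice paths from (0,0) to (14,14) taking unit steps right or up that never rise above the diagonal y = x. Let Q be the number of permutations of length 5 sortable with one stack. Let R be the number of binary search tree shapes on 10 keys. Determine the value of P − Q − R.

Sub-diagonal monotone paths from (0,0) to (14,14) biject with Dyck paths of semilength 14, giving C_14. So P = C_14 = 2674440.
By Knuth's characterisation, the stack-sortable permutations of length 5 are the 231-avoiders, numbering C_5. So Q = C_5 = 42.
Binary trees (left/right distinguished) on n nodes are counted by C_n; here n = 10. So R = C_10 = 16796.
P − Q − R = 2674440 − 42 − 16796 = 2657602.

2657602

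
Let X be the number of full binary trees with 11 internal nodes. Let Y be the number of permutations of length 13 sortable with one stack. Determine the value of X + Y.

801686

The number of full binary trees on 11 internal nodes is the Catalan number C_11. So X = C_11 = 58786.
By Knuth's characterisation, the stack-sortable permutations of length 13 are the 231-avoiders, numbering C_13. So Y = C_13 = 742900.
X + Y = 58786 + 742900 = 801686.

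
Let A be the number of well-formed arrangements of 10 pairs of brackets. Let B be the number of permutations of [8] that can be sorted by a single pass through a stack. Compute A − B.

15366

A balanced arrangement of 10 bracket pairs is a Dyck word of semilength 10, so the count is C_10. So A = C_10 = 16796.
Stack-sortable permutations are exactly the 231-avoiding ones, counted by C_n; here n = 8. So B = C_8 = 1430.
A − B = 16796 − 1430 = 15366.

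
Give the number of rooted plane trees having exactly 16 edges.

A rooted plane tree with 16 edges has 17 nodes, and the count is C_16.
C_16 = 35357670.

35357670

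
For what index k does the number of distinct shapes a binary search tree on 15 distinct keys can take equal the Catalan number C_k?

There are C_n binary search tree shapes on n keys; with n = 15 that is C_15.

15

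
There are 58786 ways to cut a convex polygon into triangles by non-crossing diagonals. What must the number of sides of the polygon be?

Triangulations of a convex m-gon are counted by C_{m−2}; 58786 = C_11.
So m − 2 = 11, giving m = 13 sides.

13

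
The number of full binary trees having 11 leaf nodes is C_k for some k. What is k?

Full binary trees with 11 leaves have 11−1 = 10 internal nodes, so there are C_10 of them.

10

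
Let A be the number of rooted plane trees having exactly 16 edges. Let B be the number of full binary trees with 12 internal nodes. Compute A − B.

A rooted plane tree with 16 edges has 17 nodes, and the count is C_16. So A = C_16 = 35357670.
The number of full binary trees on 12 internal nodes is the Catalan number C_12. So B = C_12 = 208012.
A − B = 35357670 − 208012 = 35149658.

35149658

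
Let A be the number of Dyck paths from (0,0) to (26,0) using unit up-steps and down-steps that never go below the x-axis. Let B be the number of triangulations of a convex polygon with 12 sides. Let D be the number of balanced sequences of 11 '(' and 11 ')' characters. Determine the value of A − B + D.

A Dyck path with 13 up-steps and 13 down-steps has semilength 13, so there are C_13 of them. So A = C_13 = 742900.
A convex 12-gon is triangulated into 10 triangles, and the number of such triangulations is the Catalan number C_{12−2} = C_10. So B = C_10 = 16796.
With 11 pairs the number of balanced bracket strings is the Catalan number C_11. So D = C_11 = 58786.
A − B + D = 742900 − 16796 + 58786 = 784890.

784890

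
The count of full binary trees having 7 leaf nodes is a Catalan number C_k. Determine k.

Full binary trees with 7 leaves have 7−1 = 6 internal nodes, so there are C_6 of them.

6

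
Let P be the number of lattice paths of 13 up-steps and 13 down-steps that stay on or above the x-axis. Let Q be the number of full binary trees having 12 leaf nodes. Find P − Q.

684114

Dyck paths of semilength n (length 2n) are counted by C_n; here n = 13. So P = C_13 = 742900.
A full binary tree with L leaves has L−1 internal nodes and is counted by C_{L−1}; L = 12 gives C_11. So Q = C_11 = 58786.
P − Q = 742900 − 58786 = 684114.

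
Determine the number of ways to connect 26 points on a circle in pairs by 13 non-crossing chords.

Non-crossing perfect matchings of 2n points on a circle are counted by C_n; with 26 points, n = 13.
C_13 = C_12 · 2(2·12+1)/(12+2) = 208012 · 50/14 = 742900.

742900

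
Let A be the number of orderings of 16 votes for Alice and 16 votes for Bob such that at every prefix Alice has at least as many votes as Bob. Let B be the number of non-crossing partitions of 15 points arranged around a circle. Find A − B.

Reading a vote for the leader as '(' and for the other as ')' turns such a sequence into a balanced string of 16 pairs, so the count is C_16. So A = C_16 = 35357670.
Non-crossing partitions of an n-element set are counted by C_n; here n = 15. So B = C_15 = 9694845.
A − B = 35357670 − 9694845 = 25662825.

25662825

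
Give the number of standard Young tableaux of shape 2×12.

By the hook-length formula (or a Dyck-path bijection), SYT of shape 2×12 number C_12.
C_12 = C(24,12)/13 = 2704156/13 = 208012.

208012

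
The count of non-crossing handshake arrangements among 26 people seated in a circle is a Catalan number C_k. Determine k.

13

With 26 = 2·13 people, non-crossing handshake pairings are non-crossing perfect matchings on a circle, counted by C_13.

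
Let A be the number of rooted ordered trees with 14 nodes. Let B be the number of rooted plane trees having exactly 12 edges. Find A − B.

534888

A rooted plane tree on 14 nodes has 13 edges, and such trees are counted by C_13. So A = C_13 = 742900.
Rooted ordered trees with n edges are counted by C_n; here n = 12. So B = C_12 = 208012.
A − B = 742900 − 208012 = 534888.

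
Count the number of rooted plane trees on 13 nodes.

208012

A rooted plane tree on 13 nodes has 12 edges, and such trees are counted by C_12.
C_12 = 208012.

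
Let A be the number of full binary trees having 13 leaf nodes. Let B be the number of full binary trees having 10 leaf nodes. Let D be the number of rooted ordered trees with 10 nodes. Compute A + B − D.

A full binary tree with L leaves has L−1 internal nodes and is counted by C_{L−1}; L = 13 gives C_12. So A = C_12 = 208012.
Full binary trees with 10 leaves have 10−1 = 9 internal nodes, so there are C_9 of them. So B = C_9 = 4862.
A rooted plane tree on 10 nodes has 9 edges, and such trees are counted by C_9. So D = C_9 = 4862.
A + B − D = 208012 + 4862 − 4862 = 208012.

208012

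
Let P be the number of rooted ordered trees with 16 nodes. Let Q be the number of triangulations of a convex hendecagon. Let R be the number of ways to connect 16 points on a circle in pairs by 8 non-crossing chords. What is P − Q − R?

9688553

A rooted plane tree on 16 nodes has 15 edges, and such trees are counted by C_15. So P = C_15 = 9694845.
Triangulations of a convex m-gon are counted by C_{m−2}; with m = 11 this is C_9. So Q = C_9 = 4862.
Pairing 16 circle points by 8 non-crossing chords gives C_8 matchings. So R = C_8 = 1430.
P − Q − R = 9694845 − 4862 − 1430 = 9688553.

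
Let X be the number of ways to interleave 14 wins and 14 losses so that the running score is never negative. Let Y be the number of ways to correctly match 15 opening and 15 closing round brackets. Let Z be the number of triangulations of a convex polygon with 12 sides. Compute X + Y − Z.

Reading a vote for the leader as '(' and for the other as ')' turns such a sequence into a balanced string of 14 pairs, so the count is C_14. So X = C_14 = 2674440.
A balanced arrangement of 15 bracket pairs is a Dyck word of semilength 15, so the count is C_15. So Y = C_15 = 9694845.
The number of triangulations of a 12-gon is the Catalan number C_10 (index = sides − 2). So Z = C_10 = 16796.
X + Y − Z = 2674440 + 9694845 − 16796 = 12352489.

12352489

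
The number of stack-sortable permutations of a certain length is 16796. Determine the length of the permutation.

10

Stack-sortable permutations of [n] are counted by C_n; 16796 = C_10.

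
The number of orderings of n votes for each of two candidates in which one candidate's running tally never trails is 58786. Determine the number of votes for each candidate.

Such ballot sequences with n votes each are counted by C_n; 58786 = C_11.

11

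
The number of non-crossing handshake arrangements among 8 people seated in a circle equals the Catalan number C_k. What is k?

With 8 = 2·4 people, non-crossing handshake pairings are non-crossing perfect matchings on a circle, counted by C_4.

4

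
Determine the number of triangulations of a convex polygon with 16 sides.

2674440

Triangulations of a convex m-gon are counted by C_{m−2}; with m = 16 this is C_14.
C_14 = C_13 · 2(2·13+1)/(13+2) = 742900 · 54/15 = 2674440.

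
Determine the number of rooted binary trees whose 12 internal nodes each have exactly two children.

208012

Full binary trees with n internal nodes are counted by C_n; here n = 12.
C_12 = 208012.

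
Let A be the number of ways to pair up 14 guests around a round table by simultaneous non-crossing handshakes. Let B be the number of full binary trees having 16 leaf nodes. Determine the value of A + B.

Non-crossing handshake pairings of 2n people are counted by C_n; 14 people gives n = 7. So A = C_7 = 429.
A full binary tree with L leaves has L−1 internal nodes and is counted by C_{L−1}; L = 16 gives C_15. So B = C_15 = 9694845.
A + B = 429 + 9694845 = 9695274.

9695274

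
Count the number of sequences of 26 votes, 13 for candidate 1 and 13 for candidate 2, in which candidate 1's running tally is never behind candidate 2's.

742900

Ballot sequences with n votes each where one side never trails are Dyck words, counted by C_n; here n = 13.
C_13 = C(26,13)/14 = 10400600/14 = 742900.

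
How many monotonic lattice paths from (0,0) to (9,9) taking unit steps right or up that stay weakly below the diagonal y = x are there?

Sub-diagonal monotone paths from (0,0) to (9,9) biject with Dyck paths of semilength 9, giving C_9.
C_9 = 4862.

4862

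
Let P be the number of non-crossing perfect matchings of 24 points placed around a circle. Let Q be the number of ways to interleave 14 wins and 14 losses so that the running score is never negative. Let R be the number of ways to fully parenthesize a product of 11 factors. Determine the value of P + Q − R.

Pairing 24 circle points by 12 non-crossing chords gives C_12 matchings. So P = C_12 = 208012.
Reading a vote for the leader as '(' and for the other as ')' turns such a sequence into a balanced string of 14 pairs, so the count is C_14. So Q = C_14 = 2674440.
Bracketing 11 factors into binary products is counted by C_{11−1} = C_10. So R = C_10 = 16796.
P + Q − R = 208012 + 2674440 − 16796 = 2865656.

2865656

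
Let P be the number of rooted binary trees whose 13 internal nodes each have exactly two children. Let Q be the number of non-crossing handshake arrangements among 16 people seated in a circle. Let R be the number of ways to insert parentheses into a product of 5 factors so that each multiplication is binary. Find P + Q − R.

Full binary trees with n internal nodes are counted by C_n; here n = 13. So P = C_13 = 742900.
With 16 = 2·8 people, non-crossing handshake pairings are non-crossing perfect matchings on a circle, counted by C_8. So Q = C_8 = 1430.
Bracketing 5 factors into binary products is counted by C_{5−1} = C_4. So R = C_4 = 14.
P + Q − R = 742900 + 1430 − 14 = 744316.

744316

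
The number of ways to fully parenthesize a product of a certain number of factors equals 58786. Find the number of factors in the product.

Parenthesizations of m factors are counted by C_{m−1}. Since C_11 = 58786, the index is 11.
So the index is 11, and the number of factors is 11 + 1 = 12.

12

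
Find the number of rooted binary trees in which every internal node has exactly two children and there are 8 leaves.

429

Full binary trees with 8 leaves have 8−1 = 7 internal nodes, so there are C_7 of them.
C_7 = C(14,7)/8 = 3432/8 = 429.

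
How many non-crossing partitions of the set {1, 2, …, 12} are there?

The non-crossing partitions of [12] form a lattice of size C_12.
C_12 = C(24,12)/13 = 2704156/13 = 208012.

208012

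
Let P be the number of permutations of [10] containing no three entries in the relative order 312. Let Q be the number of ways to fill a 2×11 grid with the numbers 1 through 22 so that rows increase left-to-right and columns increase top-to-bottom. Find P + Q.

For any fixed pattern of length 3, the pattern-avoiding permutations of [10] number C_10. So P = C_10 = 16796.
Standard Young tableaux of shape 2×n are counted by C_n; here n = 11. So Q = C_11 = 58786.
P + Q = 16796 + 58786 = 75582.

75582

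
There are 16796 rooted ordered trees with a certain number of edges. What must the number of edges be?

10

Rooted ordered trees with n edges are counted by C_n. The Catalan number equal to 16796 is C_10.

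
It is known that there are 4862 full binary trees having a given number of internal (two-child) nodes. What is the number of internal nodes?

9

Full binary trees with n internal nodes are counted by C_n, and C_9 = 4862.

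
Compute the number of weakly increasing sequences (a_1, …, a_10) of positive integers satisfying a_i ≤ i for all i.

Weakly increasing sequences with a_i ≤ i biject with Dyck paths of semilength 10, so there are C_10.
C_10 = 16796.

16796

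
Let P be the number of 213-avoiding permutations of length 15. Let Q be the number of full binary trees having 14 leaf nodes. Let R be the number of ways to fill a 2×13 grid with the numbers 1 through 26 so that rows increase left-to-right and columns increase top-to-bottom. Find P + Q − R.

For any fixed pattern of length 3, the pattern-avoiding permutations of [15] number C_15. So P = C_15 = 9694845.
A full binary tree with L leaves has L−1 internal nodes and is counted by C_{L−1}; L = 14 gives C_13. So Q = C_13 = 742900.
Standard Young tableaux of shape 2×n are counted by C_n; here n = 13. So R = C_13 = 742900.
P + Q − R = 9694845 + 742900 − 742900 = 9694845.

9694845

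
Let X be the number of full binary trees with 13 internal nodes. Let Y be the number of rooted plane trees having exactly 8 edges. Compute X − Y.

741470

The number of full binary trees on 13 internal nodes is the Catalan number C_13. So X = C_13 = 742900.
A rooted plane tree with 8 edges has 9 nodes, and the count is C_8. So Y = C_8 = 1430.
X − Y = 742900 − 1430 = 741470.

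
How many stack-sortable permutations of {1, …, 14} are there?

2674440

Stack-sortable permutations are exactly the 231-avoiding ones, counted by C_n; here n = 14.
C_14 = 2674440.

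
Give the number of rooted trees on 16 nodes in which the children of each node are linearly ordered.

A rooted plane tree on 16 nodes has 15 edges, and such trees are counted by C_15.
C_15 = 9694845.

9694845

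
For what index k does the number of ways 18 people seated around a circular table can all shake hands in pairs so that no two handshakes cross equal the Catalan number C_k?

9

Non-crossing handshake pairings of 2n people are counted by C_n; 18 people gives n = 9.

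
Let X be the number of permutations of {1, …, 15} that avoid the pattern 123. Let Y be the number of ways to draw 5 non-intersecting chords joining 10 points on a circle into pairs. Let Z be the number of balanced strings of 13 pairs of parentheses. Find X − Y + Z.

10437703

For any fixed pattern of length 3, the pattern-avoiding permutations of [15] number C_15. So X = C_15 = 9694845.
Pairing 10 circle points by 5 non-crossing chords gives C_5 matchings. So Y = C_5 = 42.
A balanced arrangement of 13 bracket pairs is a Dyck word of semilength 13, so the count is C_13. So Z = C_13 = 742900.
X − Y + Z = 9694845 − 42 + 742900 = 10437703.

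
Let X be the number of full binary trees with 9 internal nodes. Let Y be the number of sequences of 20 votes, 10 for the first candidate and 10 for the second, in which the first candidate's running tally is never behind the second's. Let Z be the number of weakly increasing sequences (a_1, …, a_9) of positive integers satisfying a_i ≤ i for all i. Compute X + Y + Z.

Full binary trees with n internal nodes are counted by C_n; here n = 9. So X = C_9 = 4862.
Reading a vote for the leader as '(' and for the other as ')' turns such a sequence into a balanced string of 10 pairs, so the count is C_10. So Y = C_10 = 16796.
Weakly increasing sequences with a_i ≤ i biject with Dyck paths of semilength 9, so there are C_9. So Z = C_9 = 4862.
X + Y + Z = 4862 + 16796 + 4862 = 26520.

26520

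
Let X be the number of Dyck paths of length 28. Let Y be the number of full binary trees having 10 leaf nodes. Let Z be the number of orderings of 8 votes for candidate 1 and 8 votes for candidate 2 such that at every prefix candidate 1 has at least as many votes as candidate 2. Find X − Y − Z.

2668148

A Dyck path with 14 up-steps and 14 down-steps has semilength 14, so there are C_14 of them. So X = C_14 = 2674440.
A full binary tree with L leaves has L−1 internal nodes and is counted by C_{L−1}; L = 10 gives C_9. So Y = C_9 = 4862.
Ballot sequences with n votes each where one side never trails are Dyck words, counted by C_n; here n = 8. So Z = C_8 = 1430.
X − Y − Z = 2674440 − 4862 − 1430 = 2668148.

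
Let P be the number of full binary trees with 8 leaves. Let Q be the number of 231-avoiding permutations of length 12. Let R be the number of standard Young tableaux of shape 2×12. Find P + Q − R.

429

Full binary trees with 8 leaves have 8−1 = 7 internal nodes, so there are C_7 of them. So P = C_7 = 429.
Permutations of [n] avoiding any single length-3 pattern are counted by C_n; here n = 12. So Q = C_12 = 208012.
Standard Young tableaux of shape 2×n are counted by C_n; here n = 12. So R = C_12 = 208012.
P + Q − R = 429 + 208012 − 208012 = 429.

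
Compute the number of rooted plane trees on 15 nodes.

A rooted plane tree on 15 nodes has 14 edges, and such trees are counted by C_14.
C_14 = C_13 · 2(2·13+1)/(13+2) = 742900 · 54/15 = 2674440.

2674440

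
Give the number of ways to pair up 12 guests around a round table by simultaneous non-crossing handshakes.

132

Non-crossing handshake pairings of 2n people are counted by C_n; 12 people gives n = 6.
C_6 = 132.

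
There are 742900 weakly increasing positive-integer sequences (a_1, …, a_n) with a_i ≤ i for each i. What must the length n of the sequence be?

13

Such sub-staircase sequences of length n are counted by C_n, and C_13 = 742900.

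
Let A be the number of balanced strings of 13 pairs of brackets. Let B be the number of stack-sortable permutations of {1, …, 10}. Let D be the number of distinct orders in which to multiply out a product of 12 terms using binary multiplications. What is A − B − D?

667318

With 13 pairs the number of balanced bracket strings is the Catalan number C_13. So A = C_13 = 742900.
Stack-sortable permutations are exactly the 231-avoiding ones, counted by C_n; here n = 10. So B = C_10 = 16796.
Bracketing 12 factors into binary products is counted by C_{12−1} = C_11. So D = C_11 = 58786.
A − B − D = 742900 − 16796 − 58786 = 667318.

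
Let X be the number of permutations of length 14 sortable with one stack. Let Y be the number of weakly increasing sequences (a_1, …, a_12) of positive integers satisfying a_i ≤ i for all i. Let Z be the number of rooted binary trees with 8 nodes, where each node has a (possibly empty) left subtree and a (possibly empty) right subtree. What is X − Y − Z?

By Knuth's characterisation, the stack-sortable permutations of length 14 are the 231-avoiders, numbering C_14. So X = C_14 = 2674440.
Weakly increasing sequences with a_i ≤ i biject with Dyck paths of semilength 12, so there are C_12. So Y = C_12 = 208012.
Binary trees (left/right distinguished) on n nodes are counted by C_n; here n = 8. So Z = C_8 = 1430.
X − Y − Z = 2674440 − 208012 − 1430 = 2464998.

2464998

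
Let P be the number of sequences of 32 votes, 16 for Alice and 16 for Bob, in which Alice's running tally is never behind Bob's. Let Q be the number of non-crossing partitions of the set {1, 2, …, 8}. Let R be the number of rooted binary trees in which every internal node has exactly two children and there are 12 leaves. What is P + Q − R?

35300314

Ballot sequences with n votes each where one side never trails are Dyck words, counted by C_n; here n = 16. So P = C_16 = 35357670.
Non-crossing partitions of an n-element set are counted by C_n; here n = 8. So Q = C_8 = 1430.
Full binary trees with 12 leaves have 12−1 = 11 internal nodes, so there are C_11 of them. So R = C_11 = 58786.
P + Q − R = 35357670 + 1430 − 58786 = 35300314.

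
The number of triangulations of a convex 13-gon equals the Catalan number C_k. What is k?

11

A convex 13-gon is triangulated into 11 triangles, and the number of such triangulations is the Catalan number C_{13−2} = C_11.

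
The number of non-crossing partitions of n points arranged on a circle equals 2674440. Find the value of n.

14

Non-crossing partitions of [n] are counted by C_n. Since C_14 = 2674440, the index is 14.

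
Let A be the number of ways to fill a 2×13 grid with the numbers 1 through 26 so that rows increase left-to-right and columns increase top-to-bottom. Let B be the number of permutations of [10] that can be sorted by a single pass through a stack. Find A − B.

726104

By the hook-length formula (or a Dyck-path bijection), SYT of shape 2×13 number C_13. So A = C_13 = 742900.
By Knuth's characterisation, the stack-sortable permutations of length 10 are the 231-avoiders, numbering C_10. So B = C_10 = 16796.
A − B = 742900 − 16796 = 726104.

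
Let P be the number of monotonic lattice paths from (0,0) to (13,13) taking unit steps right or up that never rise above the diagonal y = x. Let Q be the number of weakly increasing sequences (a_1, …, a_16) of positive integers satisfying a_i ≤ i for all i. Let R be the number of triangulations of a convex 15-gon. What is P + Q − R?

Sub-diagonal monotone paths from (0,0) to (13,13) biject with Dyck paths of semilength 13, giving C_13. So P = C_13 = 742900.
Such sub-staircase sequences of length n are counted by C_n; here n = 16. So Q = C_16 = 35357670.
A convex 15-gon is triangulated into 13 triangles, and the number of such triangulations is the Catalan number C_{15−2} = C_13. So R = C_13 = 742900.
P + Q − R = 742900 + 35357670 − 742900 = 35357670.

35357670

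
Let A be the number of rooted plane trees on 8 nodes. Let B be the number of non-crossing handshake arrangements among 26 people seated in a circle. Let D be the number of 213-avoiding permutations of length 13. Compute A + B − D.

Rooted ordered (plane) trees on m nodes have m−1 edges and are counted by C_{m−1}; m = 8 gives C_7. So A = C_7 = 429.
With 26 = 2·13 people, non-crossing handshake pairings are non-crossing perfect matchings on a circle, counted by C_13. So B = C_13 = 742900.
Permutations of [n] avoiding any single length-3 pattern are counted by C_n; here n = 13. So D = C_13 = 742900.
A + B − D = 429 + 742900 − 742900 = 429.

429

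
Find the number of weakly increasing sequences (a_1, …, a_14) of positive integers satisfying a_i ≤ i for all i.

Such sub-staircase sequences of length n are counted by C_n; here n = 14.
C_14 = 2674440.

2674440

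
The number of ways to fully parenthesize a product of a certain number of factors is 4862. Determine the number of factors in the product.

Parenthesizations of m factors are counted by C_{m−1}, and C_9 = 4862.
So the index is 9, and the number of factors is 9 + 1 = 10.

10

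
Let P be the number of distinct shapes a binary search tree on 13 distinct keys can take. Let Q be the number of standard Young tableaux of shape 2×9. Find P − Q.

738038

There are C_n binary search tree shapes on n keys; with n = 13 that is C_13. So P = C_13 = 742900.
By the hook-length formula (or a Dyck-path bijection), SYT of shape 2×9 number C_9. So Q = C_9 = 4862.
P − Q = 742900 − 4862 = 738038.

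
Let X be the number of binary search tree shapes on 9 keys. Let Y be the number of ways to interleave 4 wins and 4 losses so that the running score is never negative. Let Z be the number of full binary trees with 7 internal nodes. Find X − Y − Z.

There are C_n binary search tree shapes on n keys; with n = 9 that is C_9. So X = C_9 = 4862.
Ballot sequences with n votes each where one side never trails are Dyck words, counted by C_n; here n = 4. So Y = C_4 = 14.
The number of full binary trees on 7 internal nodes is the Catalan number C_7. So Z = C_7 = 429.
X − Y − Z = 4862 − 14 − 429 = 4419.

4419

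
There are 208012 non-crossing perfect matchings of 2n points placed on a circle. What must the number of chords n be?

12

Non-crossing pairings of 2n points on a circle are counted by C_n, and C_12 = 208012.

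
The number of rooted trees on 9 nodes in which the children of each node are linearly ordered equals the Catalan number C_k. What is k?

Rooted ordered (plane) trees on m nodes have m−1 edges and are counted by C_{m−1}; m = 9 gives C_8.

8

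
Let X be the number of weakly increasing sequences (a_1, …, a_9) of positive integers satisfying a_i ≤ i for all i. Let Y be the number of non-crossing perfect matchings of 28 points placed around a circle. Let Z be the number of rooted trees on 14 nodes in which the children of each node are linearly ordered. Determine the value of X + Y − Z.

Weakly increasing sequences with a_i ≤ i biject with Dyck paths of semilength 9, so there are C_9. So X = C_9 = 4862.
Pairing 28 circle points by 14 non-crossing chords gives C_14 matchings. So Y = C_14 = 2674440.
A rooted plane tree on 14 nodes has 13 edges, and such trees are counted by C_13. So Z = C_13 = 742900.
X + Y − Z = 4862 + 2674440 − 742900 = 1936402.

1936402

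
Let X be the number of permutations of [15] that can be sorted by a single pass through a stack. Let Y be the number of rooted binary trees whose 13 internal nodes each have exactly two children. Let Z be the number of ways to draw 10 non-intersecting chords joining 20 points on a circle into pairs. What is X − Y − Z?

Stack-sortable permutations are exactly the 231-avoiding ones, counted by C_n; here n = 15. So X = C_15 = 9694845.
Full binary trees with n internal nodes are counted by C_n; here n = 13. So Y = C_13 = 742900.
Non-crossing perfect matchings of 2n points on a circle are counted by C_n; with 20 points, n = 10. So Z = C_10 = 16796.
X − Y − Z = 9694845 − 742900 − 16796 = 8935149.

8935149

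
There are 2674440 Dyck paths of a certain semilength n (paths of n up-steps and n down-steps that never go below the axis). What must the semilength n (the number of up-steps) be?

Dyck paths of semilength n are counted by C_n. Since C_14 = 2674440, the index is 14.

14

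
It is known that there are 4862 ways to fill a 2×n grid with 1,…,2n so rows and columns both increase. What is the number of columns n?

9

Standard Young tableaux of shape 2×n are counted by C_n; 4862 = C_9.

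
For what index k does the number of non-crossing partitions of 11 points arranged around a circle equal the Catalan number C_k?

11

Non-crossing partitions of an n-element set are counted by C_n; here n = 11.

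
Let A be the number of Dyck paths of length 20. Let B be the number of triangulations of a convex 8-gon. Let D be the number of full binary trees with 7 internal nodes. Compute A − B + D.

Dyck paths of semilength n (length 2n) are counted by C_n; here n = 10. So A = C_10 = 16796.
A convex 8-gon is triangulated into 6 triangles, and the number of such triangulations is the Catalan number C_{8−2} = C_6. So B = C_6 = 132.
The number of full binary trees on 7 internal nodes is the Catalan number C_7. So D = C_7 = 429.
A − B + D = 16796 − 132 + 429 = 17093.

17093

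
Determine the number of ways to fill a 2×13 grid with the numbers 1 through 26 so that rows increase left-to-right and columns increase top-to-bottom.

742900

By the hook-length formula (or a Dyck-path bijection), SYT of shape 2×13 number C_13.
C_13 = C(26,13)/14 = 10400600/14 = 742900.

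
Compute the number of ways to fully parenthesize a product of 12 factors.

58786

Ways to associate a product of 12 factors correspond to binary trees on 12 leaves, so the count is C_11.
C_11 = 58786.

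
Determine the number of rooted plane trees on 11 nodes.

16796

Rooted ordered (plane) trees on m nodes have m−1 edges and are counted by C_{m−1}; m = 11 gives C_10.
C_10 = C(20,10)/11 = 184756/11 = 16796.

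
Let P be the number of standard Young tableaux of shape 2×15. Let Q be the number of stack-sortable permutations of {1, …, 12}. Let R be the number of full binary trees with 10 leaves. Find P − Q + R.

Standard Young tableaux of shape 2×n are counted by C_n; here n = 15. So P = C_15 = 9694845.
Stack-sortable permutations are exactly the 231-avoiding ones, counted by C_n; here n = 12. So Q = C_12 = 208012.
Full binary trees with 10 leaves have 10−1 = 9 internal nodes, so there are C_9 of them. So R = C_9 = 4862.
P − Q + R = 9694845 − 208012 + 4862 = 9491695.

9491695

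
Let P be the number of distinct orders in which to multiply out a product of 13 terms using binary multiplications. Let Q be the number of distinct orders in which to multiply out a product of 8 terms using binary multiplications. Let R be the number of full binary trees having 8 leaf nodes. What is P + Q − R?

208012

Bracketing 13 factors into binary products is counted by C_{13−1} = C_12. So P = C_12 = 208012.
Bracketing 8 factors into binary products is counted by C_{8−1} = C_7. So Q = C_7 = 429.
Full binary trees with 8 leaves have 8−1 = 7 internal nodes, so there are C_7 of them. So R = C_7 = 429.
P + Q − R = 208012 + 429 − 429 = 208012.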